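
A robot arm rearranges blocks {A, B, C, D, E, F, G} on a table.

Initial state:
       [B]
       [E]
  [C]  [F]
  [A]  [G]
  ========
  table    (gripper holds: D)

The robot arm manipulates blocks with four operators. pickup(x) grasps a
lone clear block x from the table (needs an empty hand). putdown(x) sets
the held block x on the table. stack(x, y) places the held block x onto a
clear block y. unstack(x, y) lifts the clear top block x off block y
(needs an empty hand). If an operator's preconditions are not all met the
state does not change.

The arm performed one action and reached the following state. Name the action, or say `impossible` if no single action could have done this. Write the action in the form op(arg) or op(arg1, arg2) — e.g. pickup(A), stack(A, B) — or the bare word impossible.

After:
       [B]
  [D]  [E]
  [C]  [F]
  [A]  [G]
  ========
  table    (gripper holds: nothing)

stack(D, C)

target: towers=[A/C/D; G/F/E/B] holding=-
        putdown(D) → towers=[A/C; D; G/F/E/B] holding=-
       stack(D, B) → towers=[A/C; G/F/E/B/D] holding=-
       stack(D, C) → towers=[A/C/D; G/F/E/B] holding=-  ← match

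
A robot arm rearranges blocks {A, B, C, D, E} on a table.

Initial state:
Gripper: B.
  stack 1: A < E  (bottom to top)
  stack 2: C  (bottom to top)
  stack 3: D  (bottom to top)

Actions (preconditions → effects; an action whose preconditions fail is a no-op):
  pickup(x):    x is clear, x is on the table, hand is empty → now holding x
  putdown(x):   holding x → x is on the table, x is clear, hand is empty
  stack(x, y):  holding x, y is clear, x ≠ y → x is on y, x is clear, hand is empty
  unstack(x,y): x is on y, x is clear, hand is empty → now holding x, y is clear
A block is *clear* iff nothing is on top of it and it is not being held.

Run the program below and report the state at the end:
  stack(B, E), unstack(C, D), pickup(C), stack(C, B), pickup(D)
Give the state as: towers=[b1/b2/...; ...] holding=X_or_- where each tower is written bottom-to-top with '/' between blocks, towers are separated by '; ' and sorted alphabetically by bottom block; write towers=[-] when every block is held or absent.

towers=[A/E/B/C] holding=D

step 1 (stack(B, E)): towers=[A/E/B; C; D] holding=-
step 2 (unstack(C, D)) [no-op]: towers=[A/E/B; C; D] holding=-
step 3 (pickup(C)): towers=[A/E/B; D] holding=C
step 4 (stack(C, B)): towers=[A/E/B/C; D] holding=-
step 5 (pickup(D)): towers=[A/E/B/C] holding=D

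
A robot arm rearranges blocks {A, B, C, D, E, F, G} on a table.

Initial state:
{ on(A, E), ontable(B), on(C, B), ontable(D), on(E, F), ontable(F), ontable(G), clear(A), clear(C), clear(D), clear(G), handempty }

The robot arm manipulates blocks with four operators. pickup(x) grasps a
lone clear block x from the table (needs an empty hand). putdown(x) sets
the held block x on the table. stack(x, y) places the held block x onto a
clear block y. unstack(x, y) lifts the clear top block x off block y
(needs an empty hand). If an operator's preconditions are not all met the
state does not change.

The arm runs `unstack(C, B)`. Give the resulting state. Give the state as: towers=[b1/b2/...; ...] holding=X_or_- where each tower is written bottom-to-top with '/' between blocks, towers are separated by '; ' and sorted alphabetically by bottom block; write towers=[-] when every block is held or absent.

before: towers=[B/C; D; F/E/A; G] holding=-
pre[unstack(C, B)]: on(C,B) ✓, clear(C) ✓, handempty ✓
all met → apply unstack(C, B)
after:  towers=[B; D; F/E/A; G] holding=C

towers=[B; D; F/E/A; G] holding=C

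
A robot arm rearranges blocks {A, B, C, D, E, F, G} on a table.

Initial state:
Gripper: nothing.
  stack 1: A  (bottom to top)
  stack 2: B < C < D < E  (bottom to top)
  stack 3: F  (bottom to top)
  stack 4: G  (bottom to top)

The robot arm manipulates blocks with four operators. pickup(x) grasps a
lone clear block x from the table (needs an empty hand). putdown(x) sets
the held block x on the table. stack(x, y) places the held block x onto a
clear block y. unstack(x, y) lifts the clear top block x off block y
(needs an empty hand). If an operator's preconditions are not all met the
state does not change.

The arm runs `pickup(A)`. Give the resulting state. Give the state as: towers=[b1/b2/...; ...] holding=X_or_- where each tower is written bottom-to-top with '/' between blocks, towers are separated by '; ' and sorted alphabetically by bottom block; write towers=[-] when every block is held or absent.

before: towers=[A; B/C/D/E; F; G] holding=-
pre[pickup(A)]: clear(A) ok, ontable(A) ok, handempty ok
all met → apply pickup(A)
after:  towers=[B/C/D/E; F; G] holding=A

towers=[B/C/D/E; F; G] holding=A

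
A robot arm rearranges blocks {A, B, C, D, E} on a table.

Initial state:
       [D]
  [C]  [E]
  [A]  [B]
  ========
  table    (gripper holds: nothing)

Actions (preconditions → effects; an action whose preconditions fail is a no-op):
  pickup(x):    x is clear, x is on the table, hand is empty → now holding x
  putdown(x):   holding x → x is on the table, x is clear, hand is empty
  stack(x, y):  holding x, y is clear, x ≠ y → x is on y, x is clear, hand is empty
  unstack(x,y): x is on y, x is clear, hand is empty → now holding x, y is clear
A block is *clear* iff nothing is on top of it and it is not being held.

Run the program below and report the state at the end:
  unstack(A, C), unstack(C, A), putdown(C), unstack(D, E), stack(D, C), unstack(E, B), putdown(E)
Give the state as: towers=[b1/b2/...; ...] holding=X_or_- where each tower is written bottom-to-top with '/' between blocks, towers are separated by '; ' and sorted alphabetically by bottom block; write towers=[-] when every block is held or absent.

towers=[A; B; C/D; E] holding=-

step 1 (unstack(A, C)) [no-op]: towers=[A/C; B/E/D] holding=-
step 2 (unstack(C, A)): towers=[A; B/E/D] holding=C
step 3 (putdown(C)): towers=[A; B/E/D; C] holding=-
step 4 (unstack(D, E)): towers=[A; B/E; C] holding=D
step 5 (stack(D, C)): towers=[A; B/E; C/D] holding=-
step 6 (unstack(E, B)): towers=[A; B; C/D] holding=E
step 7 (putdown(E)): towers=[A; B; C/D; E] holding=-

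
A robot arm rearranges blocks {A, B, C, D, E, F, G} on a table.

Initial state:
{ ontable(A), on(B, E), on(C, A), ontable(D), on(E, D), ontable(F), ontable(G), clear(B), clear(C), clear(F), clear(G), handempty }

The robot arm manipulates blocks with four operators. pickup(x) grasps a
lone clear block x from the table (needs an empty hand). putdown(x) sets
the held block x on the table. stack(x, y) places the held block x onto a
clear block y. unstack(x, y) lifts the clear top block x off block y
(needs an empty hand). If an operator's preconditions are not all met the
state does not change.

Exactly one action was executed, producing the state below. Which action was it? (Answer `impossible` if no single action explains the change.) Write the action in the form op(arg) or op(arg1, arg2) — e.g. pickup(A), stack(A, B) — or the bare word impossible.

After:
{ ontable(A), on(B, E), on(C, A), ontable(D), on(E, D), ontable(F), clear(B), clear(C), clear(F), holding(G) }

target: towers=[A/C; D/E/B; F] holding=G
     unstack(B, E) → towers=[A/C; D/E; F; G] holding=B
         pickup(F) → towers=[A/C; D/E/B; G] holding=F
         pickup(G) → towers=[A/C; D/E/B; F] holding=G  ← match
     unstack(C, A) → towers=[A; D/E/B; F; G] holding=C

pickup(G)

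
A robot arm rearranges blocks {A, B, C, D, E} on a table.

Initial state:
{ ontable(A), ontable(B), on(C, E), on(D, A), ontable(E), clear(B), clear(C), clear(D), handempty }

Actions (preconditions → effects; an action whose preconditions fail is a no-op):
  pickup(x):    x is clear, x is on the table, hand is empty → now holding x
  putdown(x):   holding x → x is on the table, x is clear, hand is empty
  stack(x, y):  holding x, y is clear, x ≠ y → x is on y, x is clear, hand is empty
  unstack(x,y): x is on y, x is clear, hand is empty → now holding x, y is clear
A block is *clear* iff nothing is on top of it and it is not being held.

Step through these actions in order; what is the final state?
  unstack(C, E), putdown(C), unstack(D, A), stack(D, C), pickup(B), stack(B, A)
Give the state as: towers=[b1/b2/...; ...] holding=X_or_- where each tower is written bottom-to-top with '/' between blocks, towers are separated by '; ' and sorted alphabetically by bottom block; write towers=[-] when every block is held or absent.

step 1 (unstack(C, E)): towers=[A/D; B; E] holding=C
step 2 (putdown(C)): towers=[A/D; B; C; E] holding=-
step 3 (unstack(D, A)): towers=[A; B; C; E] holding=D
step 4 (stack(D, C)): towers=[A; B; C/D; E] holding=-
step 5 (pickup(B)): towers=[A; C/D; E] holding=B
step 6 (stack(B, A)): towers=[A/B; C/D; E] holding=-

towers=[A/B; C/D; E] holding=-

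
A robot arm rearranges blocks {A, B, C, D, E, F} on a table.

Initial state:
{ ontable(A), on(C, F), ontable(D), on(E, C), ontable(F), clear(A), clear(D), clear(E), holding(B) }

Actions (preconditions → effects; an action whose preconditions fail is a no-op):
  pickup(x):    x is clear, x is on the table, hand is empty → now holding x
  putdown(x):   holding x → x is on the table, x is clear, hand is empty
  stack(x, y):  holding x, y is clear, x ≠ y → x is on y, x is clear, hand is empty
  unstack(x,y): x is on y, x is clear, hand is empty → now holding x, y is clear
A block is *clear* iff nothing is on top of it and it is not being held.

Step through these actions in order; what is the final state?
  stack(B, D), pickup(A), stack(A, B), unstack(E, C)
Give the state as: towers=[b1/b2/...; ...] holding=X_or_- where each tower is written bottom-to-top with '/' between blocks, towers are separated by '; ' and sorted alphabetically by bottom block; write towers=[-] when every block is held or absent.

towers=[D/B/A; F/C] holding=E

step 1 (stack(B, D)): towers=[A; D/B; F/C/E] holding=-
step 2 (pickup(A)): towers=[D/B; F/C/E] holding=A
step 3 (stack(A, B)): towers=[D/B/A; F/C/E] holding=-
step 4 (unstack(E, C)): towers=[D/B/A; F/C] holding=E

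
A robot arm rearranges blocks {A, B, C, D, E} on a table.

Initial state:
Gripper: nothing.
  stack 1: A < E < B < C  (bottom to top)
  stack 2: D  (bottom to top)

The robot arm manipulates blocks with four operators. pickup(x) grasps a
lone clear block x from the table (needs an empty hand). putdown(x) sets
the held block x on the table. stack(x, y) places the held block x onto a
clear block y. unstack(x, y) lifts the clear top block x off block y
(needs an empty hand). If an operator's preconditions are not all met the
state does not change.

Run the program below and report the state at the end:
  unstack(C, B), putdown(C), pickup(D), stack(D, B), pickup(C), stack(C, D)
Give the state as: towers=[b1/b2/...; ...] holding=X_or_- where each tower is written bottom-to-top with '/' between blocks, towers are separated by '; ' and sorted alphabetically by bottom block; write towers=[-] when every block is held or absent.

step 1 (unstack(C, B)): towers=[A/E/B; D] holding=C
step 2 (putdown(C)): towers=[A/E/B; C; D] holding=-
step 3 (pickup(D)): towers=[A/E/B; C] holding=D
step 4 (stack(D, B)): towers=[A/E/B/D; C] holding=-
step 5 (pickup(C)): towers=[A/E/B/D] holding=C
step 6 (stack(C, D)): towers=[A/E/B/D/C] holding=-

towers=[A/E/B/D/C] holding=-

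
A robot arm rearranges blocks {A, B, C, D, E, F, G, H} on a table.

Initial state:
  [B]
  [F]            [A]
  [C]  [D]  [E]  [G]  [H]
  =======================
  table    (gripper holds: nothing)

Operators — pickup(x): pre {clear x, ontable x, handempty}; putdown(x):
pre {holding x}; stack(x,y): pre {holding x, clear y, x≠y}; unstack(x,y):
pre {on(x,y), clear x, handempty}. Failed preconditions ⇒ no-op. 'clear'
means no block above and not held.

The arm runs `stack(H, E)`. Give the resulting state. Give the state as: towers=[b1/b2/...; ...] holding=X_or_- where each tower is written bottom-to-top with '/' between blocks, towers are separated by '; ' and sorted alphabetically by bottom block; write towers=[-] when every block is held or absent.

towers=[C/F/B; D; E; G/A; H] holding=-

before: towers=[C/F/B; D; E; G/A; H] holding=-
pre[stack(H, E)]: holding(H) ✗, clear(E) ✓, H≠E ✓
holding(H) unmet → stack(H, E) is a no-op
after:  towers=[C/F/B; D; E; G/A; H] holding=-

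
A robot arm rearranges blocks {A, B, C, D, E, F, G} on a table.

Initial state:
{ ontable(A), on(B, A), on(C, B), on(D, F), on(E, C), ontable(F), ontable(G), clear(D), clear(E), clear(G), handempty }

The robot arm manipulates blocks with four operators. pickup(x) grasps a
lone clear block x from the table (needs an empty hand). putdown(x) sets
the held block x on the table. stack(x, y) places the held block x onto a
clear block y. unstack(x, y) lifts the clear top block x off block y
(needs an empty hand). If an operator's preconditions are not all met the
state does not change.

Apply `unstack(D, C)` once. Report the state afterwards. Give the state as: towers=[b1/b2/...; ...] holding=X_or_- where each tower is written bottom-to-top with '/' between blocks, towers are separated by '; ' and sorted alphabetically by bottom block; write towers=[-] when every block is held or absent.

towers=[A/B/C/E; F/D; G] holding=-

before: towers=[A/B/C/E; F/D; G] holding=-
pre[unstack(D, C)]: on(D,C) no, clear(D) yes, handempty yes
on(D,C) unmet → unstack(D, C) is a no-op
after:  towers=[A/B/C/E; F/D; G] holding=-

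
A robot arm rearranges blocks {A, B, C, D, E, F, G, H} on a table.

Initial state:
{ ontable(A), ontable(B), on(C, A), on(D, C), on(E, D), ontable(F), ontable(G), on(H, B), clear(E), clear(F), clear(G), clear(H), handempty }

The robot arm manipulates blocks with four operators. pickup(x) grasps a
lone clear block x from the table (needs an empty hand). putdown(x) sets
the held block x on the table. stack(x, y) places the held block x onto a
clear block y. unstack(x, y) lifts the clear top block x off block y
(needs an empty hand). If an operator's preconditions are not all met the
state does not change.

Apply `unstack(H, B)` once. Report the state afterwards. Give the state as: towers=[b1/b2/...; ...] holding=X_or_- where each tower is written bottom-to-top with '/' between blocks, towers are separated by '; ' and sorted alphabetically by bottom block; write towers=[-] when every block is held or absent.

before: towers=[A/C/D/E; B/H; F; G] holding=-
pre[unstack(H, B)]: on(H,B) ok, clear(H) ok, handempty ok
all met → apply unstack(H, B)
after:  towers=[A/C/D/E; B; F; G] holding=H

towers=[A/C/D/E; B; F; G] holding=H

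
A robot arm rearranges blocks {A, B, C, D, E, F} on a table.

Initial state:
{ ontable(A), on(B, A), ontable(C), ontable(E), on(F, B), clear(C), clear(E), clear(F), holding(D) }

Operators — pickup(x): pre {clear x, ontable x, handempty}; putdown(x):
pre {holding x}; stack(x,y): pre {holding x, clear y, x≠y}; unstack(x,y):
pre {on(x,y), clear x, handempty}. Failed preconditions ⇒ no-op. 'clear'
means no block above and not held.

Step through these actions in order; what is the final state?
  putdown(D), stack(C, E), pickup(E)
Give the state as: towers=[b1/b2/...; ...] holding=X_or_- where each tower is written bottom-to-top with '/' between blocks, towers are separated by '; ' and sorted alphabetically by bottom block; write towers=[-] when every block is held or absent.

towers=[A/B/F; C; D] holding=E

step 1 (putdown(D)): towers=[A/B/F; C; D; E] holding=-
step 2 (stack(C, E)) [no-op]: towers=[A/B/F; C; D; E] holding=-
step 3 (pickup(E)): towers=[A/B/F; C; D] holding=E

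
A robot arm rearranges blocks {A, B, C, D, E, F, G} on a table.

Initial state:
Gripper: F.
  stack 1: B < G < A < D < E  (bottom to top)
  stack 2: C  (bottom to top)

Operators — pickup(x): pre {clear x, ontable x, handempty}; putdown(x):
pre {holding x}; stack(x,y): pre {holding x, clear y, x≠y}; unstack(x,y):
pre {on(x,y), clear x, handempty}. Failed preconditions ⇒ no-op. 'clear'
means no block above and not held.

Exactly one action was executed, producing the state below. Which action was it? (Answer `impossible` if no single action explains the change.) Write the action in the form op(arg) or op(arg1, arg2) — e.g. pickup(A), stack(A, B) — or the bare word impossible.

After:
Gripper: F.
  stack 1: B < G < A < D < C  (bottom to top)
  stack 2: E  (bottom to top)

target: towers=[B/G/A/D/C; E] holding=F
        putdown(F) → towers=[B/G/A/D/E; C; F] holding=-
       stack(F, E) → towers=[B/G/A/D/E/F; C] holding=-
       stack(F, C) → towers=[B/G/A/D/E; C/F] holding=-
none of the 3 applicable actions match → impossible

impossible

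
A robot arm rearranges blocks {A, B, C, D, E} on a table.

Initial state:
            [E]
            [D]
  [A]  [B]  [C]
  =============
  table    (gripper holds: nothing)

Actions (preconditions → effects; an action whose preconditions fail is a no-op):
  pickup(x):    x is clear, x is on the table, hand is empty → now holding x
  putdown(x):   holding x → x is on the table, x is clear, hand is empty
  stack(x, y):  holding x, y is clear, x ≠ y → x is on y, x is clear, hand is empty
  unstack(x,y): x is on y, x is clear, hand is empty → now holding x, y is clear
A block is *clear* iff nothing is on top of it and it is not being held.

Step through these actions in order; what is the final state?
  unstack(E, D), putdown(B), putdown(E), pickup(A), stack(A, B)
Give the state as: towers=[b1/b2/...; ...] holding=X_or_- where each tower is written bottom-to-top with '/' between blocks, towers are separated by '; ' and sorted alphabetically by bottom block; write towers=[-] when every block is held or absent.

towers=[B/A; C/D; E] holding=-

step 1 (unstack(E, D)): towers=[A; B; C/D] holding=E
step 2 (putdown(B)) [no-op]: towers=[A; B; C/D] holding=E
step 3 (putdown(E)): towers=[A; B; C/D; E] holding=-
step 4 (pickup(A)): towers=[B; C/D; E] holding=A
step 5 (stack(A, B)): towers=[B/A; C/D; E] holding=-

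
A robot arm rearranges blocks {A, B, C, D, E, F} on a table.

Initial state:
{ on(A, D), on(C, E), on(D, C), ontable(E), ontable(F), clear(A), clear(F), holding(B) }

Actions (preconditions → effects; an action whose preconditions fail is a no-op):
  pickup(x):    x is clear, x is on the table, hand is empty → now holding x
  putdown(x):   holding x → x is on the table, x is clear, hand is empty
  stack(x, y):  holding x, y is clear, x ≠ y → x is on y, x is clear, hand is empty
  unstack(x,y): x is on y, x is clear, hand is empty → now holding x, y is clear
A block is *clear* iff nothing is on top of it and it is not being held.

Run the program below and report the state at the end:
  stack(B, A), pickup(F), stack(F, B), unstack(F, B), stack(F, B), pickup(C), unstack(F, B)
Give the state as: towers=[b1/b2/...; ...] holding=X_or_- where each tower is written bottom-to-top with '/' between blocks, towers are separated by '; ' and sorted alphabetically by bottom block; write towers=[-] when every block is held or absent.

towers=[E/C/D/A/B] holding=F

step 1 (stack(B, A)): towers=[E/C/D/A/B; F] holding=-
step 2 (pickup(F)): towers=[E/C/D/A/B] holding=F
step 3 (stack(F, B)): towers=[E/C/D/A/B/F] holding=-
step 4 (unstack(F, B)): towers=[E/C/D/A/B] holding=F
step 5 (stack(F, B)): towers=[E/C/D/A/B/F] holding=-
step 6 (pickup(C)) [no-op]: towers=[E/C/D/A/B/F] holding=-
step 7 (unstack(F, B)): towers=[E/C/D/A/B] holding=F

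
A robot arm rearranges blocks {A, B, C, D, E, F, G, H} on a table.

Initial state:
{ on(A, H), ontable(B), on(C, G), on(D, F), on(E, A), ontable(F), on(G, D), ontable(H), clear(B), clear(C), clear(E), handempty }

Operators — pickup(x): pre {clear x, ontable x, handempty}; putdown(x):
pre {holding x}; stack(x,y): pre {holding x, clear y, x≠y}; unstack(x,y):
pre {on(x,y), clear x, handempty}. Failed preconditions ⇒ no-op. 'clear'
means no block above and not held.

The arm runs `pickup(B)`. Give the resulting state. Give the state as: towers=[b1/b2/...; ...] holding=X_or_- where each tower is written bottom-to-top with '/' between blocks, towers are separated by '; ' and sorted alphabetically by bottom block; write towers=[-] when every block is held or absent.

towers=[F/D/G/C; H/A/E] holding=B

before: towers=[B; F/D/G/C; H/A/E] holding=-
pre[pickup(B)]: clear(B) ✓, ontable(B) ✓, handempty ✓
all met → apply pickup(B)
after:  towers=[F/D/G/C; H/A/E] holding=B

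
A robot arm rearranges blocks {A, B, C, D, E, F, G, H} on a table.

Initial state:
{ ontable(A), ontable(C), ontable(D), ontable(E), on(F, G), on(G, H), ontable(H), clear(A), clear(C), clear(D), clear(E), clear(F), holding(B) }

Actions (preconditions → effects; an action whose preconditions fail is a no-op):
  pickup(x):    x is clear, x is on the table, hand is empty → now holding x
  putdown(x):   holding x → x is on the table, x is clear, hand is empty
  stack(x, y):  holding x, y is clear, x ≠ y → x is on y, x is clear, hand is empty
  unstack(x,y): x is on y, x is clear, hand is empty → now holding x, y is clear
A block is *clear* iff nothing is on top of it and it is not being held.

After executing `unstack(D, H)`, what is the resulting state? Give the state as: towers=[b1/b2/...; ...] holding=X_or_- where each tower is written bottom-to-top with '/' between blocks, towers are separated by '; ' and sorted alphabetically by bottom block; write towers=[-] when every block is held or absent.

towers=[A; C; D; E; H/G/F] holding=B

before: towers=[A; C; D; E; H/G/F] holding=B
pre[unstack(D, H)]: on(D,H) ✗, clear(D) ✓, handempty ✗
on(D,H), handempty unmet → unstack(D, H) is a no-op
after:  towers=[A; C; D; E; H/G/F] holding=B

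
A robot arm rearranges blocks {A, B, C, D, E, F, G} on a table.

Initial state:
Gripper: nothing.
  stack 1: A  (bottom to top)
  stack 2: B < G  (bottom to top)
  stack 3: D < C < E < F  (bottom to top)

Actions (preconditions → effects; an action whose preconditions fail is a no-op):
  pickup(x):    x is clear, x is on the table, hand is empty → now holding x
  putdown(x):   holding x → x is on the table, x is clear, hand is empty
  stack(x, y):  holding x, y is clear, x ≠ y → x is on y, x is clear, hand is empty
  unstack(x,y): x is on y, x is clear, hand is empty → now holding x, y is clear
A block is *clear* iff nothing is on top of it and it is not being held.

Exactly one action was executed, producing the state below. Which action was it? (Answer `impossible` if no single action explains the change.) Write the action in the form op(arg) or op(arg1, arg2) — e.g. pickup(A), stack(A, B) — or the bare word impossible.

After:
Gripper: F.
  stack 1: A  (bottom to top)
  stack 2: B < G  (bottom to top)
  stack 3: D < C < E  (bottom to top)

unstack(F, E)

target: towers=[A; B/G; D/C/E] holding=F
     unstack(F, E) → towers=[A; B/G; D/C/E] holding=F  ← match
     unstack(G, B) → towers=[A; B; D/C/E/F] holding=G
         pickup(A) → towers=[B/G; D/C/E/F] holding=A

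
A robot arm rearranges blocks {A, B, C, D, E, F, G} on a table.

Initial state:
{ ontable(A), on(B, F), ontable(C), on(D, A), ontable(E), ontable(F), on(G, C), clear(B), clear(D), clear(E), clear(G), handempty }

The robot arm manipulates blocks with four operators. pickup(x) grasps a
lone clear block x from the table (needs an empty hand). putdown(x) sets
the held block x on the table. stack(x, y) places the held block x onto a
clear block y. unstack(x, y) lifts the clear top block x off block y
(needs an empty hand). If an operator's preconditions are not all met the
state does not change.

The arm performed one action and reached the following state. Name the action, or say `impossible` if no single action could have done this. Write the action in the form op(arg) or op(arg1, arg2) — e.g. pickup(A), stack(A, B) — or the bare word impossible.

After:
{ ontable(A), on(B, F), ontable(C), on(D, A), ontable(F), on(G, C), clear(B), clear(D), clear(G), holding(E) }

target: towers=[A/D; C/G; F/B] holding=E
     unstack(B, F) → towers=[A/D; C/G; E; F] holding=B
     unstack(G, C) → towers=[A/D; C; E; F/B] holding=G
     unstack(D, A) → towers=[A; C/G; E; F/B] holding=D
         pickup(E) → towers=[A/D; C/G; F/B] holding=E  ← match

pickup(E)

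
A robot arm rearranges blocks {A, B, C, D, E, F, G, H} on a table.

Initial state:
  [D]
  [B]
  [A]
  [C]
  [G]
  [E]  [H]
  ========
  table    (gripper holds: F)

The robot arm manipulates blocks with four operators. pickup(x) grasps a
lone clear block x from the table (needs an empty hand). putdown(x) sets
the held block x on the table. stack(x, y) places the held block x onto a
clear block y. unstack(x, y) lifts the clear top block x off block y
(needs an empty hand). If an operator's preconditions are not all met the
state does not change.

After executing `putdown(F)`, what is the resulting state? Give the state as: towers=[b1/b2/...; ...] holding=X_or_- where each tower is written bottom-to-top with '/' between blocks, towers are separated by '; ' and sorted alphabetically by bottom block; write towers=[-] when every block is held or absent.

before: towers=[E/G/C/A/B/D; H] holding=F
pre[putdown(F)]: holding(F) ok
all met → apply putdown(F)
after:  towers=[E/G/C/A/B/D; F; H] holding=-

towers=[E/G/C/A/B/D; F; H] holding=-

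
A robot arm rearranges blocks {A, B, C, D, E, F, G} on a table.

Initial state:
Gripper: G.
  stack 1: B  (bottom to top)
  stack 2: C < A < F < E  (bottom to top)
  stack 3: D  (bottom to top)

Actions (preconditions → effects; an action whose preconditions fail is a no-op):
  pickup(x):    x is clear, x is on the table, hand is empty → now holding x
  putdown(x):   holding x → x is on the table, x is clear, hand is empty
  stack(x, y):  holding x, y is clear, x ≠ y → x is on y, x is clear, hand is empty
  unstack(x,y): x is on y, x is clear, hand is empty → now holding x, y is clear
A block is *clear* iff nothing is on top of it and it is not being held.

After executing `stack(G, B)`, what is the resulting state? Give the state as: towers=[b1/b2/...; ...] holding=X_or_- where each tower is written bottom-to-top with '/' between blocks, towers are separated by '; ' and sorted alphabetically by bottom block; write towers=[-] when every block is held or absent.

towers=[B/G; C/A/F/E; D] holding=-

before: towers=[B; C/A/F/E; D] holding=G
pre[stack(G, B)]: holding(G) ✓, clear(B) ✓, G≠B ✓
all met → apply stack(G, B)
after:  towers=[B/G; C/A/F/E; D] holding=-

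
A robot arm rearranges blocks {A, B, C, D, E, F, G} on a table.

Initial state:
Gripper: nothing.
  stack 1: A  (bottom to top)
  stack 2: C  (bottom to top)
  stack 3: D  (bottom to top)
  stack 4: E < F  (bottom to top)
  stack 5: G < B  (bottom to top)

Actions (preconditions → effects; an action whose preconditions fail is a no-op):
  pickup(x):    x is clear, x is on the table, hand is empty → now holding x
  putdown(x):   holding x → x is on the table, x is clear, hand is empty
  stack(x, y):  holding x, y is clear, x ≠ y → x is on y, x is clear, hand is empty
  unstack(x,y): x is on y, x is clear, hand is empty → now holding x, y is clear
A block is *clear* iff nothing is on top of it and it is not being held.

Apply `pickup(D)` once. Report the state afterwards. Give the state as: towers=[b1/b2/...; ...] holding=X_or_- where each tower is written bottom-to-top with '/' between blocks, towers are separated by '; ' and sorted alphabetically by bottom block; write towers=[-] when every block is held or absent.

towers=[A; C; E/F; G/B] holding=D

before: towers=[A; C; D; E/F; G/B] holding=-
pre[pickup(D)]: clear(D) ok, ontable(D) ok, handempty ok
all met → apply pickup(D)
after:  towers=[A; C; E/F; G/B] holding=D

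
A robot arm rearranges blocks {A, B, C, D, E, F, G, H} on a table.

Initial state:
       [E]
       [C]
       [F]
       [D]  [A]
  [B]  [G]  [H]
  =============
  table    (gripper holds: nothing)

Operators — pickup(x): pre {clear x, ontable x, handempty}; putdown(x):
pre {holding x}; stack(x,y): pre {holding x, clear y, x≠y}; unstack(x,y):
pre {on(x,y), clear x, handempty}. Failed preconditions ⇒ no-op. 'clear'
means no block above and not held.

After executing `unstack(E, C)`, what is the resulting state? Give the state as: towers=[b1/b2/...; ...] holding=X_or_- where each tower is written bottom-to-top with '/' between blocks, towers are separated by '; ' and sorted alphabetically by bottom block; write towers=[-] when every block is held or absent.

before: towers=[B; G/D/F/C/E; H/A] holding=-
pre[unstack(E, C)]: on(E,C) yes, clear(E) yes, handempty yes
all met → apply unstack(E, C)
after:  towers=[B; G/D/F/C; H/A] holding=E

towers=[B; G/D/F/C; H/A] holding=E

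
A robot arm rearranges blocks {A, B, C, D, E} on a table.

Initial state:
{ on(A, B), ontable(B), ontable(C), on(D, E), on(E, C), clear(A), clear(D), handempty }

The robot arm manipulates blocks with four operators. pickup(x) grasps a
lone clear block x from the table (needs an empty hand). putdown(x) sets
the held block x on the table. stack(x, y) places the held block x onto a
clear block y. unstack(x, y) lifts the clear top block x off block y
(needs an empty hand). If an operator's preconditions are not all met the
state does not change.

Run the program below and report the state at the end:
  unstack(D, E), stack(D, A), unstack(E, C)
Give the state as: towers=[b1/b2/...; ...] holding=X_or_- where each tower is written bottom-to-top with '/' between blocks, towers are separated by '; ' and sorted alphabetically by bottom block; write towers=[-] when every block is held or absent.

step 1 (unstack(D, E)): towers=[B/A; C/E] holding=D
step 2 (stack(D, A)): towers=[B/A/D; C/E] holding=-
step 3 (unstack(E, C)): towers=[B/A/D; C] holding=E

towers=[B/A/D; C] holding=E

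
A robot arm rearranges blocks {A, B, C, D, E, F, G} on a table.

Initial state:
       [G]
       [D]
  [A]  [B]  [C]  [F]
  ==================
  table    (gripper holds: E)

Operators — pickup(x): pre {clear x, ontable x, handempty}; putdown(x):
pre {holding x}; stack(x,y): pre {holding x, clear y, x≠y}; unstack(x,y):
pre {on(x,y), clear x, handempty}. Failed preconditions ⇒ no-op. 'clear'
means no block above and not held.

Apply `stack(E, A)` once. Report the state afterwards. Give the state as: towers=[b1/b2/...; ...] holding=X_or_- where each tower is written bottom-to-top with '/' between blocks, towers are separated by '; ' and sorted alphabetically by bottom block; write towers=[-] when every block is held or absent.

towers=[A/E; B/D/G; C; F] holding=-

before: towers=[A; B/D/G; C; F] holding=E
pre[stack(E, A)]: holding(E) ok, clear(A) ok, E≠A ok
all met → apply stack(E, A)
after:  towers=[A/E; B/D/G; C; F] holding=-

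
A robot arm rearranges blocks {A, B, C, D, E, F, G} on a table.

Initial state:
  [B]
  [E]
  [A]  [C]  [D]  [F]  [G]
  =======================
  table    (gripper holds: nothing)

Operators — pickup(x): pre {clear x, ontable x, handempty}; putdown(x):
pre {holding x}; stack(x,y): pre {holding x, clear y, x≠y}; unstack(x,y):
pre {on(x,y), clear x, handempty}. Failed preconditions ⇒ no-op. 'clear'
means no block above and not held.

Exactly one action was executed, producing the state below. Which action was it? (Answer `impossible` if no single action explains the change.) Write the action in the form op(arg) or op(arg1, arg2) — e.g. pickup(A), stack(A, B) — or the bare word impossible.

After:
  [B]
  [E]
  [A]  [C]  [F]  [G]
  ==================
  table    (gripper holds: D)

pickup(D)

target: towers=[A/E/B; C; F; G] holding=D
     unstack(B, E) → towers=[A/E; C; D; F; G] holding=B
         pickup(F) → towers=[A/E/B; C; D; G] holding=F
         pickup(G) → towers=[A/E/B; C; D; F] holding=G
         pickup(D) → towers=[A/E/B; C; F; G] holding=D  ← match
         pickup(C) → towers=[A/E/B; D; F; G] holding=C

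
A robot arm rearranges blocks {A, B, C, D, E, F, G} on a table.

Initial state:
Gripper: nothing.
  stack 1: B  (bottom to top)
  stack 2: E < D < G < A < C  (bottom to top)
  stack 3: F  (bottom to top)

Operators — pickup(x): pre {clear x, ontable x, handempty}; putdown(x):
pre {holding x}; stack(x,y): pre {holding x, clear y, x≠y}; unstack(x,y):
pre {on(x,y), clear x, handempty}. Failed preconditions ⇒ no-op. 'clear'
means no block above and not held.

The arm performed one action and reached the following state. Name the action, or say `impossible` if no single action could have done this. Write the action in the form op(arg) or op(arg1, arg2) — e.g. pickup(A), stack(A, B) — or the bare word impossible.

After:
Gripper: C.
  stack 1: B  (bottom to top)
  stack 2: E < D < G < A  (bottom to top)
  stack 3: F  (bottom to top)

unstack(C, A)

target: towers=[B; E/D/G/A; F] holding=C
         pickup(B) → towers=[E/D/G/A/C; F] holding=B
         pickup(F) → towers=[B; E/D/G/A/C] holding=F
     unstack(C, A) → towers=[B; E/D/G/A; F] holding=C  ← match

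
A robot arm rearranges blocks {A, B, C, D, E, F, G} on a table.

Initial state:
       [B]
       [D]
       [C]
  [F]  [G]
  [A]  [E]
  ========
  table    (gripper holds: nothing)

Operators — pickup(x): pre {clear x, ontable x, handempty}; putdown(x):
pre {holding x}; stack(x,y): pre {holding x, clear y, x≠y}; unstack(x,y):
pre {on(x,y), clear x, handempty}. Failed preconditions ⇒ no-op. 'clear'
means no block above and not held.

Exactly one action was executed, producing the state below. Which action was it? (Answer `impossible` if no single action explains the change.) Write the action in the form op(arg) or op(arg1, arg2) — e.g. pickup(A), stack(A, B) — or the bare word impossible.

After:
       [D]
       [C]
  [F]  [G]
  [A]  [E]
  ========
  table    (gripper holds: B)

target: towers=[A/F; E/G/C/D] holding=B
     unstack(B, D) → towers=[A/F; E/G/C/D] holding=B  ← match
     unstack(F, A) → towers=[A; E/G/C/D/B] holding=F

unstack(B, D)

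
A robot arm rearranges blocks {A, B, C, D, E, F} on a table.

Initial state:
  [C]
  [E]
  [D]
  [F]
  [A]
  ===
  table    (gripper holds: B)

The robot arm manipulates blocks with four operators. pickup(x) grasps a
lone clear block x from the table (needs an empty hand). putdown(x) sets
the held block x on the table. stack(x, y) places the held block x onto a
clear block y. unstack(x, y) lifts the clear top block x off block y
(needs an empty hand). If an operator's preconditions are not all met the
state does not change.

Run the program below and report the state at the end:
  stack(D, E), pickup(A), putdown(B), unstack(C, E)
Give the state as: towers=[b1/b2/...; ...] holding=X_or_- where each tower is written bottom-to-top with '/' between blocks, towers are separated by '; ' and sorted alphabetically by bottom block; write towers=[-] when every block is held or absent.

towers=[A/F/D/E; B] holding=C

step 1 (stack(D, E)) [no-op]: towers=[A/F/D/E/C] holding=B
step 2 (pickup(A)) [no-op]: towers=[A/F/D/E/C] holding=B
step 3 (putdown(B)): towers=[A/F/D/E/C; B] holding=-
step 4 (unstack(C, E)): towers=[A/F/D/E; B] holding=C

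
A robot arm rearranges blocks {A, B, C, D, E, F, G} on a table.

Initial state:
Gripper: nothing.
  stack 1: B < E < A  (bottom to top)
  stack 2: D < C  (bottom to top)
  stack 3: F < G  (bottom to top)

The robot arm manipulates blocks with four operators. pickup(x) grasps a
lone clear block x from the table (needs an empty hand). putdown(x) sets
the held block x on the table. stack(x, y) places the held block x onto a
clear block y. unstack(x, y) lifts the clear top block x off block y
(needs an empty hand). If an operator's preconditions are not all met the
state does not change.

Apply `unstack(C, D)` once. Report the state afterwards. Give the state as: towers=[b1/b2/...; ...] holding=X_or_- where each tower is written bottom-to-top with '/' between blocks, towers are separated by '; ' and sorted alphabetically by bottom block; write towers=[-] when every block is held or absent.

before: towers=[B/E/A; D/C; F/G] holding=-
pre[unstack(C, D)]: on(C,D) yes, clear(C) yes, handempty yes
all met → apply unstack(C, D)
after:  towers=[B/E/A; D; F/G] holding=C

towers=[B/E/A; D; F/G] holding=C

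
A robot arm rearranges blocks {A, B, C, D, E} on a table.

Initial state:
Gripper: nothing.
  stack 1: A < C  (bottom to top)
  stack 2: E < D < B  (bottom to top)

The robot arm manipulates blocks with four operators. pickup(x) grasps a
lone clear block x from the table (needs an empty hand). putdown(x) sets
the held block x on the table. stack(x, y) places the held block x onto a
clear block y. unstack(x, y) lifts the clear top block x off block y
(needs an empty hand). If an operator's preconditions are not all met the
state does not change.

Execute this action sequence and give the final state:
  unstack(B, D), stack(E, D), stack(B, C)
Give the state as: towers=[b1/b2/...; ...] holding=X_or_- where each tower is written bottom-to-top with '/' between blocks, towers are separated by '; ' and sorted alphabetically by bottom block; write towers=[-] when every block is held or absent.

towers=[A/C/B; E/D] holding=-

step 1 (unstack(B, D)): towers=[A/C; E/D] holding=B
step 2 (stack(E, D)) [no-op]: towers=[A/C; E/D] holding=B
step 3 (stack(B, C)): towers=[A/C/B; E/D] holding=-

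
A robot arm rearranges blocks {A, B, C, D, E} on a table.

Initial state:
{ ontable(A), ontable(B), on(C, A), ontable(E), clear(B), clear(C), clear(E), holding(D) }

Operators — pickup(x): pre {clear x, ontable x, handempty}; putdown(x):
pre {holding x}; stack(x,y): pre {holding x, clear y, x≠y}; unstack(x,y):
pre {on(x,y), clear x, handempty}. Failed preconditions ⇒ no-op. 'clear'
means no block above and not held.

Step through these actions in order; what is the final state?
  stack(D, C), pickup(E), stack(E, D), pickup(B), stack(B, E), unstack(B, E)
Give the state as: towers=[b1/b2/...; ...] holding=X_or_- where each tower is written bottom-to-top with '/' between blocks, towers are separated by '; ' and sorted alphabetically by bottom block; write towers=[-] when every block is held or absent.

towers=[A/C/D/E] holding=B

step 1 (stack(D, C)): towers=[A/C/D; B; E] holding=-
step 2 (pickup(E)): towers=[A/C/D; B] holding=E
step 3 (stack(E, D)): towers=[A/C/D/E; B] holding=-
step 4 (pickup(B)): towers=[A/C/D/E] holding=B
step 5 (stack(B, E)): towers=[A/C/D/E/B] holding=-
step 6 (unstack(B, E)): towers=[A/C/D/E] holding=B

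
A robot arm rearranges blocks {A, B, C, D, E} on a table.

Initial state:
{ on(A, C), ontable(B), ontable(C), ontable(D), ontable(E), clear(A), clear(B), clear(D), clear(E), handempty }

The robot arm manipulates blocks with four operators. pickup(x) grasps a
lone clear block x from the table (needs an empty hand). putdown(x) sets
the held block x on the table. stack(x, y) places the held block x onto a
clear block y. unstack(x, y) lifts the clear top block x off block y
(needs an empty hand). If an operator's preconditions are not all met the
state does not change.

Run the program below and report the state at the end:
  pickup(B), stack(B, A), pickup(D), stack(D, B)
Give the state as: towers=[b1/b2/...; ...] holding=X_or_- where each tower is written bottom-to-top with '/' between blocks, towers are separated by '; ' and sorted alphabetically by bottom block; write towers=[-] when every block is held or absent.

step 1 (pickup(B)): towers=[C/A; D; E] holding=B
step 2 (stack(B, A)): towers=[C/A/B; D; E] holding=-
step 3 (pickup(D)): towers=[C/A/B; E] holding=D
step 4 (stack(D, B)): towers=[C/A/B/D; E] holding=-

towers=[C/A/B/D; E] holding=-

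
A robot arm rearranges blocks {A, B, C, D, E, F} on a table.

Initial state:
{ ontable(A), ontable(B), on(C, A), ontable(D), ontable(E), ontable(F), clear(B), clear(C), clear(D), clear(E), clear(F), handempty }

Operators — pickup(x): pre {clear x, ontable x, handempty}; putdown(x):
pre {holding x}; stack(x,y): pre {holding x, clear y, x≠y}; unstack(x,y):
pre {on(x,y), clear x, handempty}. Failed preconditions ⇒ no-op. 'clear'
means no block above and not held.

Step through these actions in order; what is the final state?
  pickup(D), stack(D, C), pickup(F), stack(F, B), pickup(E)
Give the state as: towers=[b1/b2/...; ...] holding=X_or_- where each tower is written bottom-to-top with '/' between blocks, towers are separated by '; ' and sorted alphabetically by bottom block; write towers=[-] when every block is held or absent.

towers=[A/C/D; B/F] holding=E

step 1 (pickup(D)): towers=[A/C; B; E; F] holding=D
step 2 (stack(D, C)): towers=[A/C/D; B; E; F] holding=-
step 3 (pickup(F)): towers=[A/C/D; B; E] holding=F
step 4 (stack(F, B)): towers=[A/C/D; B/F; E] holding=-
step 5 (pickup(E)): towers=[A/C/D; B/F] holding=E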